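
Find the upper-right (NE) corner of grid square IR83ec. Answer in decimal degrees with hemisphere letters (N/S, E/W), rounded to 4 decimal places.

83.1250° N, 3.5833° W

Field I=8, R=17: +8·20° lon, +17·10° lat → SW at lon -20°, lat 80°.
Square 8, 3: +8·2° lon, +3·1° lat → SW at lon -4°, lat 83°.
Subsquare e=4, c=2: +4·0.0833333° lon, +2·0.0416667° lat → SW at lon -3.66667°, lat 83.0833°.
Cell spans 0.0833333° lon × 0.0416667° lat. NE corner is SW corner plus one full cell.
latitude 83.1250° N, longitude 3.5833° W.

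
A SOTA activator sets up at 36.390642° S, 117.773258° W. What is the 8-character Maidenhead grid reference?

Shift to the Maidenhead origin (180°W, 90°S): lon 62.22674, lat 53.60936.
Field: lon ⌊62.22674/20⌋ = 3 → D; lat ⌊53.60936/10⌋ = 5 → F.
Square: lon ⌊2.22674/2⌋ = 1; lat ⌊3.60936/1⌋ = 3.
Subsquare: lon ⌊0.22674/0.0833333⌋ = 2 → c; lat ⌊0.60936/0.0416667⌋ = 14 → o.
Extended square: lon ⌊0.06008/0.00833333⌋ = 7; lat ⌊0.02602/0.00416667⌋ = 6.

DF13co76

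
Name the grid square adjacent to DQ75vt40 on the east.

DQ75vt50

Longitude extended square 4; +1 → 5.
The latitude characters are unchanged.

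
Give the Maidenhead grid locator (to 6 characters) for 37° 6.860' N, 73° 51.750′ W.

Add 180° to longitude and 90° to latitude: 106.1375, 127.1143.
Field: lon ⌊106.1375/20⌋ = 5 → F; lat ⌊127.1143/10⌋ = 12 → M.
Square: lon ⌊6.1375/2⌋ = 3; lat ⌊7.1143/1⌋ = 7.
Subsquare: lon ⌊0.1375/0.0833333⌋ = 1 → b; lat ⌊0.1143/0.0416667⌋ = 2 → c.

FM37bc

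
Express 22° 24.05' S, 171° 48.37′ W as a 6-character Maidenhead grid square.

Add 180° to longitude and 90° to latitude: 8.1938, 67.5992.
Field: 8.1938/20 → 0 → A, 67.5992/10 → 6 → G; chars AG.
Square: 8.1938/2 → 4, 7.5992/1 → 7; chars 47.
Subsquare: 0.1938/0.0833333 → 2 → c, 0.5992/0.0416667 → 14 → o; chars co.

AG47co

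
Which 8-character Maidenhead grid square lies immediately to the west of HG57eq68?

HG57eq58

Longitude extended square 6; −1 → 5.
The latitude characters are unchanged.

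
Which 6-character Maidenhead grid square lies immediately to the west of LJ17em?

LJ17dm

Longitude subsquare e = 4; −1 → 3 = d.
The latitude characters are unchanged.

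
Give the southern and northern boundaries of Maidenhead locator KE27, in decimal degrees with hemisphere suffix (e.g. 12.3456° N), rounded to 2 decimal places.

43.00° S, 42.00° S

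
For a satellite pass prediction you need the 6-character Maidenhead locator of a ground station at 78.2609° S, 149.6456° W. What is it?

BB51er

Offset from 180°W / 90°S: lon 30.3544°, lat 11.7391°.
Field: lon ⌊30.3544/20⌋ = 1 → B; lat ⌊11.7391/10⌋ = 1 → B.
Square: lon ⌊10.3544/2⌋ = 5; lat ⌊1.7391/1⌋ = 1.
Subsquare: lon ⌊0.3544/0.0833333⌋ = 4 → e; lat ⌊0.7391/0.0416667⌋ = 17 → r.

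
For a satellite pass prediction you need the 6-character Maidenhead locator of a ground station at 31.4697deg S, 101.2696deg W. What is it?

DF98im

Add 180° to longitude and 90° to latitude: 78.7304, 58.5303.
Field: 78.7304/20 → 3 → D, 58.5303/10 → 5 → F; chars DF.
Square: 18.7304/2 → 9, 8.5303/1 → 8; chars 98.
Subsquare: 0.7304/0.0833333 → 8 → i, 0.5303/0.0416667 → 12 → m; chars im.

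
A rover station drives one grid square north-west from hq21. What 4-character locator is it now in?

HQ12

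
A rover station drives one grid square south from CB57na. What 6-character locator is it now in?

CB56nx

Latitude subsquare a = 0; −1 → -1, wraps to 23 = x, carry into square.
Latitude square 7; −1 → 6.
The longitude characters are unchanged.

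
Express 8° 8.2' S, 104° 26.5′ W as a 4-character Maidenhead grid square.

DI71

Add 180° to longitude and 90° to latitude: 75.56, 81.86.
Field: lon ⌊75.56/20⌋ = 3 → D; lat ⌊81.86/10⌋ = 8 → I.
Square: lon ⌊15.56/2⌋ = 7; lat ⌊1.86/1⌋ = 1.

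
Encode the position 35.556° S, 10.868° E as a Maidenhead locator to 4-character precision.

JF54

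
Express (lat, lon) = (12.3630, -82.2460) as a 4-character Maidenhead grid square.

Offset from 180°W / 90°S: lon 97.75°, lat 102.36°.
Field (20°×10°, letters A–R): lon ⌊97.75/20⌋ = 4 → E; lat ⌊102.36/10⌋ = 10 → K.
Square (2°×1°, digits 0–9): lon ⌊17.75/2⌋ = 8; lat ⌊2.36/1⌋ = 2.

EK82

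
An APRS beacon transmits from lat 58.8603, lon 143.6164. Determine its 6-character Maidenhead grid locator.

Shift to the Maidenhead origin (180°W, 90°S): lon 323.6164, lat 148.8603.
Field: 323.6164/20 → 16 → Q, 148.8603/10 → 14 → O; chars QO.
Square: 3.6164/2 → 1, 8.8603/1 → 8; chars 18.
Subsquare: 1.6164/0.0833333 → 19 → t, 0.8603/0.0416667 → 20 → u; chars tu.

QO18tu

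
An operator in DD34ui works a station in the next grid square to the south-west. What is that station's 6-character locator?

DD34th

Longitude subsquare u = 20; −1 → 19 = t.
Latitude subsquare i = 8; −1 → 7 = h.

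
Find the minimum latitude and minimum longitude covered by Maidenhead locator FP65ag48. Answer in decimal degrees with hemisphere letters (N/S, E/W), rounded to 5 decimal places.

65.28333° N, 67.96667° W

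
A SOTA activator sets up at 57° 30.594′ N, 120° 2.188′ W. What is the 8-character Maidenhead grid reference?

Add 180° to longitude and 90° to latitude: 59.96353, 147.50990.
Field: lon ⌊59.96353/20⌋ = 2 → C; lat ⌊147.50990/10⌋ = 14 → O.
Square: lon ⌊19.96353/2⌋ = 9; lat ⌊7.50990/1⌋ = 7.
Subsquare: lon ⌊1.96353/0.0833333⌋ = 23 → x; lat ⌊0.50990/0.0416667⌋ = 12 → m.
Extended square: lon ⌊0.04687/0.00833333⌋ = 5; lat ⌊0.00990/0.00416667⌋ = 2.

CO97xm52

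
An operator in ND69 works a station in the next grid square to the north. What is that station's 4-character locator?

Latitude square 9; +1 → 10, wraps to 0, carry into field.
Latitude field D = 3; +1 → 4 = E.
The longitude characters are unchanged.

NE60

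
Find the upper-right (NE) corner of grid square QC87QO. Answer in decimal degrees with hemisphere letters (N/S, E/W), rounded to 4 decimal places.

Field Q=16, C=2: +16·20° lon, +2·10° lat → SW at lon 140°, lat -70°.
Square 8, 7: +8·2° lon, +7·1° lat → SW at lon 156°, lat -63°.
Subsquare q=16, o=14: +16·0.0833333° lon, +14·0.0416667° lat → SW at lon 157.333°, lat -62.4167°.
Cell spans 0.0833333° lon × 0.0416667° lat. NE corner is SW corner plus one full cell.
latitude 62.3750° S, longitude 157.4167° E.

62.3750° S, 157.4167° E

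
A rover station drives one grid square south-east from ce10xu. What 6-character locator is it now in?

CE20at

Longitude subsquare x = 23; +1 → 24, wraps to 0 = a, carry into square.
Longitude square 1; +1 → 2.
Latitude subsquare u = 20; −1 → 19 = t.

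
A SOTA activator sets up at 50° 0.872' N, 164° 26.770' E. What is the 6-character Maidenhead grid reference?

Shift to the Maidenhead origin (180°W, 90°S): lon 344.4462, lat 140.0145.
Field: 344.4462/20 → 17 → R, 140.0145/10 → 14 → O; chars RO.
Square: 4.4462/2 → 2, 0.0145/1 → 0; chars 20.
Subsquare: 0.4462/0.0833333 → 5 → f, 0.0145/0.0416667 → 0 → a; chars fa.

RO20fa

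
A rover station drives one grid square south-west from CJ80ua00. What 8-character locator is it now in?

Longitude extended square 0; −1 → -1, wraps to 9, carry into subsquare.
Longitude subsquare u = 20; −1 → 19 = t.
Latitude extended square 0; −1 → -1, wraps to 9, carry into subsquare.
Latitude subsquare a = 0; −1 → -1, wraps to 23 = x, carry into square.
Latitude square 0; −1 → -1, wraps to 9, carry into field.
Latitude field J = 9; −1 → 8 = I.

CI89tx99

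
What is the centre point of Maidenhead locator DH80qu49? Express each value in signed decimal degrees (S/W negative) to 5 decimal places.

-19.12708, -102.62917

Field D=3, H=7: +3·20° lon, +7·10° lat → SW at lon -120°, lat -20°.
Square 8, 0: +8·2° lon, +0·1° lat → SW at lon -104°, lat -20°.
Subsquare q=16, u=20: +16·0.0833333° lon, +20·0.0416667° lat → SW at lon -102.667°, lat -19.1667°.
Extended square 4, 9: +4·0.00833333° lon, +9·0.00416667° lat → SW at lon -102.633°, lat -19.1292°.
Cell spans 0.00833333° lon × 0.00416667° lat. Centre is SW corner plus half of each.
latitude -19.12708, longitude -102.62917.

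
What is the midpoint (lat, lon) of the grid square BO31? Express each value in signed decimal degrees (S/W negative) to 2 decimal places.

Field B=1, O=14: +1·20° lon, +14·10° lat → SW at lon -160°, lat 50°.
Square 3, 1: +3·2° lon, +1·1° lat → SW at lon -154°, lat 51°.
Cell spans 2° lon × 1° lat. Centre is SW corner plus half of each.
latitude 51.50, longitude -153.00.

51.50, -153.00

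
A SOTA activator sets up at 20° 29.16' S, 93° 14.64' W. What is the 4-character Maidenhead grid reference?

EG39

Shift to the Maidenhead origin (180°W, 90°S): lon 86.76, lat 69.51.
Field: 86.76/20 → 4 → E, 69.51/10 → 6 → G; chars EG.
Square: 6.76/2 → 3, 9.51/1 → 9; chars 39.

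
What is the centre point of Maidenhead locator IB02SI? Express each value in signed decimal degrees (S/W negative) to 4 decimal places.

Field I=8, B=1: +8·20° lon, +1·10° lat → SW at lon -20°, lat -80°.
Square 0, 2: +0·2° lon, +2·1° lat → SW at lon -20°, lat -78°.
Subsquare s=18, i=8: +18·0.0833333° lon, +8·0.0416667° lat → SW at lon -18.5°, lat -77.6667°.
Cell spans 0.0833333° lon × 0.0416667° lat. Centre is SW corner plus half of each.
latitude -77.6458, longitude -18.4583.

-77.6458, -18.4583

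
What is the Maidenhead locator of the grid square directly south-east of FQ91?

GQ00

Longitude square 9; +1 → 10, wraps to 0, carry into field.
Longitude field F = 5; +1 → 6 = G.
Latitude square 1; −1 → 0.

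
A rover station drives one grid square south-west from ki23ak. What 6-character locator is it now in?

Longitude subsquare a = 0; −1 → -1, wraps to 23 = x, carry into square.
Longitude square 2; −1 → 1.
Latitude subsquare k = 10; −1 → 9 = j.

KI13xj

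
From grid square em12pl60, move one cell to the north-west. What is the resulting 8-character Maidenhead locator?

Longitude extended square 6; −1 → 5.
Latitude extended square 0; +1 → 1.

EM12pl51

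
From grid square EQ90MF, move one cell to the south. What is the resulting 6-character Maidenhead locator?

Latitude subsquare f = 5; −1 → 4 = e.
The longitude characters are unchanged.

EQ90me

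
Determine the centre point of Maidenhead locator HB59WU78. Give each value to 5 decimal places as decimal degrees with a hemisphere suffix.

70.13125° S, 28.10417° W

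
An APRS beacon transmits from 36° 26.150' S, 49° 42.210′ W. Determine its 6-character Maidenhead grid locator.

GF53dn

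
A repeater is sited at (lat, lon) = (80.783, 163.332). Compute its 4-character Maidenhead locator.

RR10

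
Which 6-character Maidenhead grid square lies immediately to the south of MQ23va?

MQ22vx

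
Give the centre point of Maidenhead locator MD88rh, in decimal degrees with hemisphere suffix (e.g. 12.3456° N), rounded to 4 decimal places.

Field M=12, D=3: +12·20° lon, +3·10° lat → SW at lon 60°, lat -60°.
Square 8, 8: +8·2° lon, +8·1° lat → SW at lon 76°, lat -52°.
Subsquare r=17, h=7: +17·0.0833333° lon, +7·0.0416667° lat → SW at lon 77.4167°, lat -51.7083°.
Cell spans 0.0833333° lon × 0.0416667° lat. Centre is SW corner plus half of each.
latitude 51.6875° S, longitude 77.4583° E.

51.6875° S, 77.4583° E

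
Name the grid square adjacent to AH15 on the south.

Latitude square 5; −1 → 4.
The longitude characters are unchanged.

AH14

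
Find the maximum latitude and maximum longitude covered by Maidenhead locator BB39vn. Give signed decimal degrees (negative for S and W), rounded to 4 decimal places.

Field B=1, B=1: +1·20° lon, +1·10° lat → SW at lon -160°, lat -80°.
Square 3, 9: +3·2° lon, +9·1° lat → SW at lon -154°, lat -71°.
Subsquare v=21, n=13: +21·0.0833333° lon, +13·0.0416667° lat → SW at lon -152.25°, lat -70.4583°.
Cell spans 0.0833333° lon × 0.0416667° lat. NE corner is SW corner plus one full cell.
latitude -70.4167, longitude -152.1667.

-70.4167, -152.1667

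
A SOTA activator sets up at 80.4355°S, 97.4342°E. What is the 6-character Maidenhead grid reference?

NA89rn

Offset from 180°W / 90°S: lon 277.4342°, lat 9.5645°.
Field: lon ⌊277.4342/20⌋ = 13 → N; lat ⌊9.5645/10⌋ = 0 → A.
Square: lon ⌊17.4342/2⌋ = 8; lat ⌊9.5645/1⌋ = 9.
Subsquare: lon ⌊1.4342/0.0833333⌋ = 17 → r; lat ⌊0.5645/0.0416667⌋ = 13 → n.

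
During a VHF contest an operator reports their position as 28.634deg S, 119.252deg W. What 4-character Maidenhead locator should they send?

DG01

Offset from 180°W / 90°S: lon 60.75°, lat 61.37°.
Field (20°×10°, letters A–R): 60.75/20 → 3 → D, 61.37/10 → 6 → G; chars DG.
Square (2°×1°, digits 0–9): 0.75/2 → 0, 1.37/1 → 1; chars 01.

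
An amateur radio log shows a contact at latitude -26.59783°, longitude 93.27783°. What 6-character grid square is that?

NG63pj

Shift to the Maidenhead origin (180°W, 90°S): lon 273.2778, lat 63.4022.
Field: lon ⌊273.2778/20⌋ = 13 → N; lat ⌊63.4022/10⌋ = 6 → G.
Square: lon ⌊13.2778/2⌋ = 6; lat ⌊3.4022/1⌋ = 3.
Subsquare: lon ⌊1.2778/0.0833333⌋ = 15 → p; lat ⌊0.4022/0.0416667⌋ = 9 → j.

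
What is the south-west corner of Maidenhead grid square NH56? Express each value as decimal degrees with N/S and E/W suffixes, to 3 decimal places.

14.000° S, 90.000° E

Field N=13, H=7: +13·20° lon, +7·10° lat → SW at lon 80°, lat -20°.
Square 5, 6: +5·2° lon, +6·1° lat → SW at lon 90°, lat -14°.
latitude 14.000° S, longitude 90.000° E.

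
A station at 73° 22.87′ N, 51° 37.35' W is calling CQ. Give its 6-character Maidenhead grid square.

Add 180° to longitude and 90° to latitude: 128.3775, 163.3812.
Field (20°×10°, letters A–R): 128.3775/20 → 6 → G, 163.3812/10 → 16 → Q; chars GQ.
Square (2°×1°, digits 0–9): 8.3775/2 → 4, 3.3812/1 → 3; chars 43.
Subsquare (5′×2.5′, letters a–x): 0.3775/0.0833333 → 4 → e, 0.3812/0.0416667 → 9 → j; chars ej.

GQ43ej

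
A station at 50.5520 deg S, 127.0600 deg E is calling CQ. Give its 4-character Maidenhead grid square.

Offset from 180°W / 90°S: lon 307.06°, lat 39.45°.
Field: lon ⌊307.06/20⌋ = 15 → P; lat ⌊39.45/10⌋ = 3 → D.
Square: lon ⌊7.06/2⌋ = 3; lat ⌊9.45/1⌋ = 9.

PD39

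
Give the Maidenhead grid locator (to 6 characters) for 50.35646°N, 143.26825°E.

Offset from 180°W / 90°S: lon 323.2682°, lat 140.3565°.
Field (20°×10°, letters A–R): lon ⌊323.2682/20⌋ = 16 → Q; lat ⌊140.3565/10⌋ = 14 → O.
Square (2°×1°, digits 0–9): lon ⌊3.2682/2⌋ = 1; lat ⌊0.3565/1⌋ = 0.
Subsquare (5′×2.5′, letters a–x): lon ⌊1.2682/0.0833333⌋ = 15 → p; lat ⌊0.3565/0.0416667⌋ = 8 → i.

QO10pi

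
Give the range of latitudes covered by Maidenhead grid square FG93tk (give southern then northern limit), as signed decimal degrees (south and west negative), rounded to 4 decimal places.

-26.5833, -26.5417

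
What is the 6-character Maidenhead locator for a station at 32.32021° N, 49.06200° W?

GM52lh

Shift to the Maidenhead origin (180°W, 90°S): lon 130.9380, lat 122.3202.
Field: lon ⌊130.9380/20⌋ = 6 → G; lat ⌊122.3202/10⌋ = 12 → M.
Square: lon ⌊10.9380/2⌋ = 5; lat ⌊2.3202/1⌋ = 2.
Subsquare: lon ⌊0.9380/0.0833333⌋ = 11 → l; lat ⌊0.3202/0.0416667⌋ = 7 → h.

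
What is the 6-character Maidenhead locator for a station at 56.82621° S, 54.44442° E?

LD73fe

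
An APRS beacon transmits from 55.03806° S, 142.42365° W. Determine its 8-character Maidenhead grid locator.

BD84sx90

Shift to the Maidenhead origin (180°W, 90°S): lon 37.57635, lat 34.96194.
Field (20°×10°, letters A–R): 37.57635/20 → 1 → B, 34.96194/10 → 3 → D; chars BD.
Square (2°×1°, digits 0–9): 17.57635/2 → 8, 4.96194/1 → 4; chars 84.
Subsquare (5′×2.5′, letters a–x): 1.57635/0.0833333 → 18 → s, 0.96194/0.0416667 → 23 → x; chars sx.
Extended square (30″×15″, digits 0–9): 0.07635/0.00833333 → 9, 0.00361/0.00416667 → 0; chars 90.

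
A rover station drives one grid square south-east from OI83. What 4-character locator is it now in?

OI92

Longitude square 8; +1 → 9.
Latitude square 3; −1 → 2.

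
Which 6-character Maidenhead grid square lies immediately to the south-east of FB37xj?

Longitude subsquare x = 23; +1 → 24, wraps to 0 = a, carry into square.
Longitude square 3; +1 → 4.
Latitude subsquare j = 9; −1 → 8 = i.

FB47ai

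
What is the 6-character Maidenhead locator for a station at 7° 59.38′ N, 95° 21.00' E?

Shift to the Maidenhead origin (180°W, 90°S): lon 275.3500, lat 97.9897.
Field (20°×10°, letters A–R): 275.3500/20 → 13 → N, 97.9897/10 → 9 → J; chars NJ.
Square (2°×1°, digits 0–9): 15.3500/2 → 7, 7.9897/1 → 7; chars 77.
Subsquare (5′×2.5′, letters a–x): 1.3500/0.0833333 → 16 → q, 0.9897/0.0416667 → 23 → x; chars qx.

NJ77qx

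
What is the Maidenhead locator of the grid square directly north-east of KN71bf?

KN71cg

Longitude subsquare b = 1; +1 → 2 = c.
Latitude subsquare f = 5; +1 → 6 = g.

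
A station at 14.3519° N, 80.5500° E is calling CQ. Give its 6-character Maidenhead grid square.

Add 180° to longitude and 90° to latitude: 260.5500, 104.3519.
Field (20°×10°, letters A–R): 260.5500/20 → 13 → N, 104.3519/10 → 10 → K; chars NK.
Square (2°×1°, digits 0–9): 0.5500/2 → 0, 4.3519/1 → 4; chars 04.
Subsquare (5′×2.5′, letters a–x): 0.5500/0.0833333 → 6 → g, 0.3519/0.0416667 → 8 → i; chars gi.

NK04gi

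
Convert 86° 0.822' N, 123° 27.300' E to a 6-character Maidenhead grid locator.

Shift to the Maidenhead origin (180°W, 90°S): lon 303.4550, lat 176.0137.
Field: lon ⌊303.4550/20⌋ = 15 → P; lat ⌊176.0137/10⌋ = 17 → R.
Square: lon ⌊3.4550/2⌋ = 1; lat ⌊6.0137/1⌋ = 6.
Subsquare: lon ⌊1.4550/0.0833333⌋ = 17 → r; lat ⌊0.0137/0.0416667⌋ = 0 → a.

PR16ra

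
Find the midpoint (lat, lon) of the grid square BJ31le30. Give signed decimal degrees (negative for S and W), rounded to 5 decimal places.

Field B=1, J=9: +1·20° lon, +9·10° lat → SW at lon -160°, lat 0°.
Square 3, 1: +3·2° lon, +1·1° lat → SW at lon -154°, lat 1°.
Subsquare l=11, e=4: +11·0.0833333° lon, +4·0.0416667° lat → SW at lon -153.083°, lat 1.16667°.
Extended square 3, 0: +3·0.00833333° lon, +0·0.00416667° lat → SW at lon -153.058°, lat 1.16667°.
Cell spans 0.00833333° lon × 0.00416667° lat. Centre is SW corner plus half of each.
latitude 1.16875, longitude -153.05417.

1.16875, -153.05417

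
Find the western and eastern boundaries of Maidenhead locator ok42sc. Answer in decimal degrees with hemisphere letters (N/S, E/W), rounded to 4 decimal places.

109.5000° E, 109.5833° E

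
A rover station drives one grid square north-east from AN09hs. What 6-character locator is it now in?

Longitude subsquare h = 7; +1 → 8 = i.
Latitude subsquare s = 18; +1 → 19 = t.

AN09it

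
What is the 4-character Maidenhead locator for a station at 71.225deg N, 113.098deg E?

OQ61

Add 180° to longitude and 90° to latitude: 293.10, 161.22.
Field: lon ⌊293.10/20⌋ = 14 → O; lat ⌊161.22/10⌋ = 16 → Q.
Square: lon ⌊13.10/2⌋ = 6; lat ⌊1.22/1⌋ = 1.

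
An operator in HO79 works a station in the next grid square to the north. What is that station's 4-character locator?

Latitude square 9; +1 → 10, wraps to 0, carry into field.
Latitude field O = 14; +1 → 15 = P.
The longitude characters are unchanged.

HP70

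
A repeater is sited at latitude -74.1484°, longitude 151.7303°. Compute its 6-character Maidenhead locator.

QB55uu

Shift to the Maidenhead origin (180°W, 90°S): lon 331.7303, lat 15.8516.
Field: lon ⌊331.7303/20⌋ = 16 → Q; lat ⌊15.8516/10⌋ = 1 → B.
Square: lon ⌊11.7303/2⌋ = 5; lat ⌊5.8516/1⌋ = 5.
Subsquare: lon ⌊1.7303/0.0833333⌋ = 20 → u; lat ⌊0.8516/0.0416667⌋ = 20 → u.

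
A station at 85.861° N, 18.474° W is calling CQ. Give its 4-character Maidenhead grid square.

IR05

Add 180° to longitude and 90° to latitude: 161.53, 175.86.
Field (20°×10°, letters A–R): lon ⌊161.53/20⌋ = 8 → I; lat ⌊175.86/10⌋ = 17 → R.
Square (2°×1°, digits 0–9): lon ⌊1.53/2⌋ = 0; lat ⌊5.86/1⌋ = 5.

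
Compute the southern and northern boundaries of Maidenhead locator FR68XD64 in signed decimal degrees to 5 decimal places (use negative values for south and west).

88.14167, 88.14583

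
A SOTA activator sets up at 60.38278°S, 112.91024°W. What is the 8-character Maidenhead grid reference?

Add 180° to longitude and 90° to latitude: 67.08976, 29.61722.
Field: 67.08976/20 → 3 → D, 29.61722/10 → 2 → C; chars DC.
Square: 7.08976/2 → 3, 9.61722/1 → 9; chars 39.
Subsquare: 1.08976/0.0833333 → 13 → n, 0.61722/0.0416667 → 14 → o; chars no.
Extended square: 0.00643/0.00833333 → 0, 0.03389/0.00416667 → 8; chars 08.

DC39no08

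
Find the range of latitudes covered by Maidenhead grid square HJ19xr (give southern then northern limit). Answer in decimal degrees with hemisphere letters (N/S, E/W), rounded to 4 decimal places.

9.7083° N, 9.7500° N

Field H=7, J=9: +7·20° lon, +9·10° lat → SW at lon -40°, lat 0°.
Square 1, 9: +1·2° lon, +9·1° lat → SW at lon -38°, lat 9°.
Subsquare x=23, r=17: +23·0.0833333° lon, +17·0.0416667° lat → SW at lon -36.0833°, lat 9.70833°.
Cell spans 0.0833333° lon × 0.0416667° lat.
south 9.7083° N, north 9.7500° N.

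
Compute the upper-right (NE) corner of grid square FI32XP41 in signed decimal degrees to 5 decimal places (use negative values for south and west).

Field F=5, I=8: +5·20° lon, +8·10° lat → SW at lon -80°, lat -10°.
Square 3, 2: +3·2° lon, +2·1° lat → SW at lon -74°, lat -8°.
Subsquare x=23, p=15: +23·0.0833333° lon, +15·0.0416667° lat → SW at lon -72.0833°, lat -7.375°.
Extended square 4, 1: +4·0.00833333° lon, +1·0.00416667° lat → SW at lon -72.05°, lat -7.37083°.
Cell spans 0.00833333° lon × 0.00416667° lat. NE corner is SW corner plus one full cell.
latitude -7.36667, longitude -72.04167.

-7.36667, -72.04167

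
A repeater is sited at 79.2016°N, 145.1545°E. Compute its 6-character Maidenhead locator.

QQ29ne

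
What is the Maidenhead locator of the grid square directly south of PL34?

PL33

Latitude square 4; −1 → 3.
The longitude characters are unchanged.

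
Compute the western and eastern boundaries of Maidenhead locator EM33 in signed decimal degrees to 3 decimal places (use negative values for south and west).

Field E=4, M=12: +4·20° lon, +12·10° lat → SW at lon -100°, lat 30°.
Square 3, 3: +3·2° lon, +3·1° lat → SW at lon -94°, lat 33°.
Cell spans 2° lon × 1° lat.
west -94.000, east -92.000.

-94.000, -92.000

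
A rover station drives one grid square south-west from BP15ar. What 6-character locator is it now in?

BP05xq

Longitude subsquare a = 0; −1 → -1, wraps to 23 = x, carry into square.
Longitude square 1; −1 → 0.
Latitude subsquare r = 17; −1 → 16 = q.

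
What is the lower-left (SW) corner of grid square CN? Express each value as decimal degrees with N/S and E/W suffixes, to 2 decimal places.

40.00° N, 140.00° W

Field C=2, N=13: +2·20° lon, +13·10° lat → SW at lon -140°, lat 40°.
latitude 40.00° N, longitude 140.00° W.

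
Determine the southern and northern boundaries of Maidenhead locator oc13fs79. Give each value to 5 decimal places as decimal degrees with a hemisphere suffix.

66.21250° S, 66.20833° S

Field O=14, C=2: +14·20° lon, +2·10° lat → SW at lon 100°, lat -70°.
Square 1, 3: +1·2° lon, +3·1° lat → SW at lon 102°, lat -67°.
Subsquare f=5, s=18: +5·0.0833333° lon, +18·0.0416667° lat → SW at lon 102.417°, lat -66.25°.
Extended square 7, 9: +7·0.00833333° lon, +9·0.00416667° lat → SW at lon 102.475°, lat -66.2125°.
Cell spans 0.00833333° lon × 0.00416667° lat.
south 66.21250° S, north 66.20833° S.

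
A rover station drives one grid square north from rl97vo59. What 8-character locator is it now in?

Latitude extended square 9; +1 → 10, wraps to 0, carry into subsquare.
Latitude subsquare o = 14; +1 → 15 = p.
The longitude characters are unchanged.

RL97vp50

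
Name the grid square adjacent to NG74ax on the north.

Latitude subsquare x = 23; +1 → 24, wraps to 0 = a, carry into square.
Latitude square 4; +1 → 5.
The longitude characters are unchanged.

NG75aa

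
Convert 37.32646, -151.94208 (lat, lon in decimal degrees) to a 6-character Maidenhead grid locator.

BM47ah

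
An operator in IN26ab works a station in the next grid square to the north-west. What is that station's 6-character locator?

Longitude subsquare a = 0; −1 → -1, wraps to 23 = x, carry into square.
Longitude square 2; −1 → 1.
Latitude subsquare b = 1; +1 → 2 = c.

IN16xc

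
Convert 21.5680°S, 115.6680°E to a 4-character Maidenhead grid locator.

OG78

Offset from 180°W / 90°S: lon 295.67°, lat 68.43°.
Field: 295.67/20 → 14 → O, 68.43/10 → 6 → G; chars OG.
Square: 15.67/2 → 7, 8.43/1 → 8; chars 78.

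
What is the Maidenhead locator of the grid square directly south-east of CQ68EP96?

CQ68fp05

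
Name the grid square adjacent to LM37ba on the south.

LM36bx

Latitude subsquare a = 0; −1 → -1, wraps to 23 = x, carry into square.
Latitude square 7; −1 → 6.
The longitude characters are unchanged.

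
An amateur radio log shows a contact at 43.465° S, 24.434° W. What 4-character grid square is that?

HE76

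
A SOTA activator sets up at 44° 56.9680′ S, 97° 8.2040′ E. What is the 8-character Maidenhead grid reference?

NE85nb62

Offset from 180°W / 90°S: lon 277.13673°, lat 45.05053°.
Field (20°×10°, letters A–R): 277.13673/20 → 13 → N, 45.05053/10 → 4 → E; chars NE.
Square (2°×1°, digits 0–9): 17.13673/2 → 8, 5.05053/1 → 5; chars 85.
Subsquare (5′×2.5′, letters a–x): 1.13673/0.0833333 → 13 → n, 0.05053/0.0416667 → 1 → b; chars nb.
Extended square (30″×15″, digits 0–9): 0.05340/0.00833333 → 6, 0.00887/0.00416667 → 2; chars 62.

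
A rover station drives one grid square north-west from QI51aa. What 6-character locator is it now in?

QI41xb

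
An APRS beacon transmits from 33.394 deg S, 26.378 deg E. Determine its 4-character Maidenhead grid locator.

Shift to the Maidenhead origin (180°W, 90°S): lon 206.38, lat 56.61.
Field: 206.38/20 → 10 → K, 56.61/10 → 5 → F; chars KF.
Square: 6.38/2 → 3, 6.61/1 → 6; chars 36.

KF36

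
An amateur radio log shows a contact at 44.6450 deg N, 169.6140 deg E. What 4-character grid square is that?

RN44

Offset from 180°W / 90°S: lon 349.61°, lat 134.65°.
Field: 349.61/20 → 17 → R, 134.65/10 → 13 → N; chars RN.
Square: 9.61/2 → 4, 4.65/1 → 4; chars 44.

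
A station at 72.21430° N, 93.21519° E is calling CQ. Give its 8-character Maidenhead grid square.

NQ62of51

Shift to the Maidenhead origin (180°W, 90°S): lon 273.21519, lat 162.21430.
Field: 273.21519/20 → 13 → N, 162.21430/10 → 16 → Q; chars NQ.
Square: 13.21519/2 → 6, 2.21430/1 → 2; chars 62.
Subsquare: 1.21519/0.0833333 → 14 → o, 0.21430/0.0416667 → 5 → f; chars of.
Extended square: 0.04852/0.00833333 → 5, 0.00597/0.00416667 → 1; chars 51.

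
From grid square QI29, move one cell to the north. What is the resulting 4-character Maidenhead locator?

QJ20

Latitude square 9; +1 → 10, wraps to 0, carry into field.
Latitude field I = 8; +1 → 9 = J.
The longitude characters are unchanged.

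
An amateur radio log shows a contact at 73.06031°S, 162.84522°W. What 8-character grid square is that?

Add 180° to longitude and 90° to latitude: 17.15478, 16.93969.
Field: 17.15478/20 → 0 → A, 16.93969/10 → 1 → B; chars AB.
Square: 17.15478/2 → 8, 6.93969/1 → 6; chars 86.
Subsquare: 1.15478/0.0833333 → 13 → n, 0.93969/0.0416667 → 22 → w; chars nw.
Extended square: 0.07145/0.00833333 → 8, 0.02302/0.00416667 → 5; chars 85.

AB86nw85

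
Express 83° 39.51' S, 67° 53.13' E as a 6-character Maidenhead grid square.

Shift to the Maidenhead origin (180°W, 90°S): lon 247.8855, lat 6.3415.
Field: lon ⌊247.8855/20⌋ = 12 → M; lat ⌊6.3415/10⌋ = 0 → A.
Square: lon ⌊7.8855/2⌋ = 3; lat ⌊6.3415/1⌋ = 6.
Subsquare: lon ⌊1.8855/0.0833333⌋ = 22 → w; lat ⌊0.3415/0.0416667⌋ = 8 → i.

MA36wi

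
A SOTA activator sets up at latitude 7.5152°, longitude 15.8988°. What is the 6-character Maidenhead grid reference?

Shift to the Maidenhead origin (180°W, 90°S): lon 195.8988, lat 97.5152.
Field: lon ⌊195.8988/20⌋ = 9 → J; lat ⌊97.5152/10⌋ = 9 → J.
Square: lon ⌊15.8988/2⌋ = 7; lat ⌊7.5152/1⌋ = 7.
Subsquare: lon ⌊1.8988/0.0833333⌋ = 22 → w; lat ⌊0.5152/0.0416667⌋ = 12 → m.

JJ77wm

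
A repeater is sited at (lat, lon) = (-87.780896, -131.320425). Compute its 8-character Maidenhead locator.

Offset from 180°W / 90°S: lon 48.67957°, lat 2.21910°.
Field (20°×10°, letters A–R): 48.67957/20 → 2 → C, 2.21910/10 → 0 → A; chars CA.
Square (2°×1°, digits 0–9): 8.67957/2 → 4, 2.21910/1 → 2; chars 42.
Subsquare (5′×2.5′, letters a–x): 0.67957/0.0833333 → 8 → i, 0.21910/0.0416667 → 5 → f; chars if.
Extended square (30″×15″, digits 0–9): 0.01291/0.00833333 → 1, 0.01077/0.00416667 → 2; chars 12.

CA42if12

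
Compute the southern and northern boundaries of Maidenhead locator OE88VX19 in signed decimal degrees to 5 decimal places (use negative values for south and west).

Field O=14, E=4: +14·20° lon, +4·10° lat → SW at lon 100°, lat -50°.
Square 8, 8: +8·2° lon, +8·1° lat → SW at lon 116°, lat -42°.
Subsquare v=21, x=23: +21·0.0833333° lon, +23·0.0416667° lat → SW at lon 117.75°, lat -41.0417°.
Extended square 1, 9: +1·0.00833333° lon, +9·0.00416667° lat → SW at lon 117.758°, lat -41.0042°.
Cell spans 0.00833333° lon × 0.00416667° lat.
south -41.00417, north -41.00000.

-41.00417, -41.00000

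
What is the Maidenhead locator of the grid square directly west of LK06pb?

LK06ob

Longitude subsquare p = 15; −1 → 14 = o.
The latitude characters are unchanged.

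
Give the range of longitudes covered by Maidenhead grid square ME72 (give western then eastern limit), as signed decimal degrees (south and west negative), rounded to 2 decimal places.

74.00, 76.00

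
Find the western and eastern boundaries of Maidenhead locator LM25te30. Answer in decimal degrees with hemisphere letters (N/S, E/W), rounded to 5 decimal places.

Field L=11, M=12: +11·20° lon, +12·10° lat → SW at lon 40°, lat 30°.
Square 2, 5: +2·2° lon, +5·1° lat → SW at lon 44°, lat 35°.
Subsquare t=19, e=4: +19·0.0833333° lon, +4·0.0416667° lat → SW at lon 45.5833°, lat 35.1667°.
Extended square 3, 0: +3·0.00833333° lon, +0·0.00416667° lat → SW at lon 45.6083°, lat 35.1667°.
Cell spans 0.00833333° lon × 0.00416667° lat.
west 45.60833° E, east 45.61667° E.

45.60833° E, 45.61667° E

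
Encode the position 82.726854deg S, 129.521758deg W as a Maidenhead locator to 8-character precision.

CA57fg75

Offset from 180°W / 90°S: lon 50.47824°, lat 7.27315°.
Field: 50.47824/20 → 2 → C, 7.27315/10 → 0 → A; chars CA.
Square: 10.47824/2 → 5, 7.27315/1 → 7; chars 57.
Subsquare: 0.47824/0.0833333 → 5 → f, 0.27315/0.0416667 → 6 → g; chars fg.
Extended square: 0.06158/0.00833333 → 7, 0.02315/0.00416667 → 5; chars 75.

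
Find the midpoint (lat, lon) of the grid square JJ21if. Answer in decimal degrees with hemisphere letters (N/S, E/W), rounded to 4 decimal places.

1.2292° N, 4.7083° E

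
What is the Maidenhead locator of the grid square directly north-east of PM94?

QM05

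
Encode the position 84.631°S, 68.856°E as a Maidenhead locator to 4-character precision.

MA45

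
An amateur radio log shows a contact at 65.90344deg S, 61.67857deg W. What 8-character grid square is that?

Offset from 180°W / 90°S: lon 118.32143°, lat 24.09656°.
Field: lon ⌊118.32143/20⌋ = 5 → F; lat ⌊24.09656/10⌋ = 2 → C.
Square: lon ⌊18.32143/2⌋ = 9; lat ⌊4.09656/1⌋ = 4.
Subsquare: lon ⌊0.32143/0.0833333⌋ = 3 → d; lat ⌊0.09656/0.0416667⌋ = 2 → c.
Extended square: lon ⌊0.07143/0.00833333⌋ = 8; lat ⌊0.01323/0.00416667⌋ = 3.

FC94dc83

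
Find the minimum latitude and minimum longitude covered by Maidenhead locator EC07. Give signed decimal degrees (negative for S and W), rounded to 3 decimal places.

-63.000, -100.000

Field E=4, C=2: +4·20° lon, +2·10° lat → SW at lon -100°, lat -70°.
Square 0, 7: +0·2° lon, +7·1° lat → SW at lon -100°, lat -63°.
latitude -63.000, longitude -100.000.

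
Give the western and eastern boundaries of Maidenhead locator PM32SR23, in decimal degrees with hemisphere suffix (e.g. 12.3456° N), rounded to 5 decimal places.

Field P=15, M=12: +15·20° lon, +12·10° lat → SW at lon 120°, lat 30°.
Square 3, 2: +3·2° lon, +2·1° lat → SW at lon 126°, lat 32°.
Subsquare s=18, r=17: +18·0.0833333° lon, +17·0.0416667° lat → SW at lon 127.5°, lat 32.7083°.
Extended square 2, 3: +2·0.00833333° lon, +3·0.00416667° lat → SW at lon 127.517°, lat 32.7208°.
Cell spans 0.00833333° lon × 0.00416667° lat.
west 127.51667° E, east 127.52500° E.

127.51667° E, 127.52500° E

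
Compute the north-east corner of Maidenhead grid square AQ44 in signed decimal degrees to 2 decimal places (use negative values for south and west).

75.00, -170.00

Field A=0, Q=16: +0·20° lon, +16·10° lat → SW at lon -180°, lat 70°.
Square 4, 4: +4·2° lon, +4·1° lat → SW at lon -172°, lat 74°.
Cell spans 2° lon × 1° lat. NE corner is SW corner plus one full cell.
latitude 75.00, longitude -170.00.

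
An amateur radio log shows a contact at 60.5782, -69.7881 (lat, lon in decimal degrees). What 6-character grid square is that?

FP50cn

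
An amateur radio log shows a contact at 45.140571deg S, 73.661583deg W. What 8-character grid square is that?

Shift to the Maidenhead origin (180°W, 90°S): lon 106.33842, lat 44.85943.
Field: 106.33842/20 → 5 → F, 44.85943/10 → 4 → E; chars FE.
Square: 6.33842/2 → 3, 4.85943/1 → 4; chars 34.
Subsquare: 0.33842/0.0833333 → 4 → e, 0.85943/0.0416667 → 20 → u; chars eu.
Extended square: 0.00508/0.00833333 → 0, 0.02610/0.00416667 → 6; chars 06.

FE34eu06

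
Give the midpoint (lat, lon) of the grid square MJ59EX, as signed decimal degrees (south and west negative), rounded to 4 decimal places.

9.9792, 70.3750

Field M=12, J=9: +12·20° lon, +9·10° lat → SW at lon 60°, lat 0°.
Square 5, 9: +5·2° lon, +9·1° lat → SW at lon 70°, lat 9°.
Subsquare e=4, x=23: +4·0.0833333° lon, +23·0.0416667° lat → SW at lon 70.3333°, lat 9.95833°.
Cell spans 0.0833333° lon × 0.0416667° lat. Centre is SW corner plus half of each.
latitude 9.9792, longitude 70.3750.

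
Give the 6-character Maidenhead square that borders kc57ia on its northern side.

KC57ib

Latitude subsquare a = 0; +1 → 1 = b.
The longitude characters are unchanged.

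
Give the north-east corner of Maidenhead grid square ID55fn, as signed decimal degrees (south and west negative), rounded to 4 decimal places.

Field I=8, D=3: +8·20° lon, +3·10° lat → SW at lon -20°, lat -60°.
Square 5, 5: +5·2° lon, +5·1° lat → SW at lon -10°, lat -55°.
Subsquare f=5, n=13: +5·0.0833333° lon, +13·0.0416667° lat → SW at lon -9.58333°, lat -54.4583°.
Cell spans 0.0833333° lon × 0.0416667° lat. NE corner is SW corner plus one full cell.
latitude -54.4167, longitude -9.5000.

-54.4167, -9.5000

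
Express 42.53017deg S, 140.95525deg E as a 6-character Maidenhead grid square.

QE07ll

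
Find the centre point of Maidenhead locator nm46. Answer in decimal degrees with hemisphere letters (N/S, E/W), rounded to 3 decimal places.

36.500° N, 89.000° E

Field N=13, M=12: +13·20° lon, +12·10° lat → SW at lon 80°, lat 30°.
Square 4, 6: +4·2° lon, +6·1° lat → SW at lon 88°, lat 36°.
Cell spans 2° lon × 1° lat. Centre is SW corner plus half of each.
latitude 36.500° N, longitude 89.000° E.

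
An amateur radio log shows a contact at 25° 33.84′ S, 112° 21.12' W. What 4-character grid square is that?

Add 180° to longitude and 90° to latitude: 67.65, 64.44.
Field (20°×10°, letters A–R): 67.65/20 → 3 → D, 64.44/10 → 6 → G; chars DG.
Square (2°×1°, digits 0–9): 7.65/2 → 3, 4.44/1 → 4; chars 34.

DG34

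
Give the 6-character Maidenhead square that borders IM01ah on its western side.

Longitude subsquare a = 0; −1 → -1, wraps to 23 = x, carry into square.
Longitude square 0; −1 → -1, wraps to 9, carry into field.
Longitude field I = 8; −1 → 7 = H.
The latitude characters are unchanged.

HM91xh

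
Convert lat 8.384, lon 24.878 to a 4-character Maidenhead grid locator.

Shift to the Maidenhead origin (180°W, 90°S): lon 204.88, lat 98.38.
Field (20°×10°, letters A–R): 204.88/20 → 10 → K, 98.38/10 → 9 → J; chars KJ.
Square (2°×1°, digits 0–9): 4.88/2 → 2, 8.38/1 → 8; chars 28.

KJ28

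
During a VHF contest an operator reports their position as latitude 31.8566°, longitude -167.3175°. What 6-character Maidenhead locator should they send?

Offset from 180°W / 90°S: lon 12.6825°, lat 121.8566°.
Field: 12.6825/20 → 0 → A, 121.8566/10 → 12 → M; chars AM.
Square: 12.6825/2 → 6, 1.8566/1 → 1; chars 61.
Subsquare: 0.6825/0.0833333 → 8 → i, 0.8566/0.0416667 → 20 → u; chars iu.

AM61iu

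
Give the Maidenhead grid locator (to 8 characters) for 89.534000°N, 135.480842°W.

Shift to the Maidenhead origin (180°W, 90°S): lon 44.51916, lat 179.53400.
Field: lon ⌊44.51916/20⌋ = 2 → C; lat ⌊179.53400/10⌋ = 17 → R.
Square: lon ⌊4.51916/2⌋ = 2; lat ⌊9.53400/1⌋ = 9.
Subsquare: lon ⌊0.51916/0.0833333⌋ = 6 → g; lat ⌊0.53400/0.0416667⌋ = 12 → m.
Extended square: lon ⌊0.01916/0.00833333⌋ = 2; lat ⌊0.03400/0.00416667⌋ = 8.

CR29gm28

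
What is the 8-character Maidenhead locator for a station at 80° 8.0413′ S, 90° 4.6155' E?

Offset from 180°W / 90°S: lon 270.07693°, lat 9.86598°.
Field: lon ⌊270.07693/20⌋ = 13 → N; lat ⌊9.86598/10⌋ = 0 → A.
Square: lon ⌊10.07693/2⌋ = 5; lat ⌊9.86598/1⌋ = 9.
Subsquare: lon ⌊0.07693/0.0833333⌋ = 0 → a; lat ⌊0.86598/0.0416667⌋ = 20 → u.
Extended square: lon ⌊0.07693/0.00833333⌋ = 9; lat ⌊0.03264/0.00416667⌋ = 7.

NA59au97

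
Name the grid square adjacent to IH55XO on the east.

IH65ao

Longitude subsquare x = 23; +1 → 24, wraps to 0 = a, carry into square.
Longitude square 5; +1 → 6.
The latitude characters are unchanged.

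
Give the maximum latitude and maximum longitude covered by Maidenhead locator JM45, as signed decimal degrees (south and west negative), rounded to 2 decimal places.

36.00, 10.00

Field J=9, M=12: +9·20° lon, +12·10° lat → SW at lon 0°, lat 30°.
Square 4, 5: +4·2° lon, +5·1° lat → SW at lon 8°, lat 35°.
Cell spans 2° lon × 1° lat. NE corner is SW corner plus one full cell.
latitude 36.00, longitude 10.00.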